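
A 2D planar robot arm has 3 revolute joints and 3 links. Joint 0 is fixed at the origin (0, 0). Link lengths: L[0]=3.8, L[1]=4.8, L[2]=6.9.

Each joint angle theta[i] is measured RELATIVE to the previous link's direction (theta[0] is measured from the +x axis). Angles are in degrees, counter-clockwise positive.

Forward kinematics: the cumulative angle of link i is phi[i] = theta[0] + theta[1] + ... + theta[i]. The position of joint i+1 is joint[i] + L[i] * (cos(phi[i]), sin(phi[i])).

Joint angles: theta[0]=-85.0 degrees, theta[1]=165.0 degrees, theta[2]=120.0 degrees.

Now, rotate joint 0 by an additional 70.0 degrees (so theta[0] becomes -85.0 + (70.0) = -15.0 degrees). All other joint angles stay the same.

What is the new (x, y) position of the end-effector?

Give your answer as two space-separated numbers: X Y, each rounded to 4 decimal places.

Answer: -0.4864 -5.4835

Derivation:
joint[0] = (0.0000, 0.0000)  (base)
link 0: phi[0] = -15 = -15 deg
  cos(-15 deg) = 0.9659, sin(-15 deg) = -0.2588
  joint[1] = (0.0000, 0.0000) + 3.8 * (0.9659, -0.2588) = (0.0000 + 3.6705, 0.0000 + -0.9835) = (3.6705, -0.9835)
link 1: phi[1] = -15 + 165 = 150 deg
  cos(150 deg) = -0.8660, sin(150 deg) = 0.5000
  joint[2] = (3.6705, -0.9835) + 4.8 * (-0.8660, 0.5000) = (3.6705 + -4.1569, -0.9835 + 2.4000) = (-0.4864, 1.4165)
link 2: phi[2] = -15 + 165 + 120 = 270 deg
  cos(270 deg) = -0.0000, sin(270 deg) = -1.0000
  joint[3] = (-0.4864, 1.4165) + 6.9 * (-0.0000, -1.0000) = (-0.4864 + -0.0000, 1.4165 + -6.9000) = (-0.4864, -5.4835)
End effector: (-0.4864, -5.4835)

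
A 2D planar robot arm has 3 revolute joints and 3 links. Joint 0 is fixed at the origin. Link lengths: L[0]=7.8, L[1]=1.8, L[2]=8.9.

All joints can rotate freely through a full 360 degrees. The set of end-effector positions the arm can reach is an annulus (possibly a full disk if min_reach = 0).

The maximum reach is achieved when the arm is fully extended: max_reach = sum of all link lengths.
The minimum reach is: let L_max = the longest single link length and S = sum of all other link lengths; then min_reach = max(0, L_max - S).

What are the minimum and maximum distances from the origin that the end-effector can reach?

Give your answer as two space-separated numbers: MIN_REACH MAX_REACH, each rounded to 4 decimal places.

Answer: 0.0000 18.5000

Derivation:
Link lengths: [7.8, 1.8, 8.9]
max_reach = 7.8 + 1.8 + 8.9 = 18.5
L_max = max([7.8, 1.8, 8.9]) = 8.9
S (sum of others) = 18.5 - 8.9 = 9.6
min_reach = max(0, 8.9 - 9.6) = max(0, -0.7) = 0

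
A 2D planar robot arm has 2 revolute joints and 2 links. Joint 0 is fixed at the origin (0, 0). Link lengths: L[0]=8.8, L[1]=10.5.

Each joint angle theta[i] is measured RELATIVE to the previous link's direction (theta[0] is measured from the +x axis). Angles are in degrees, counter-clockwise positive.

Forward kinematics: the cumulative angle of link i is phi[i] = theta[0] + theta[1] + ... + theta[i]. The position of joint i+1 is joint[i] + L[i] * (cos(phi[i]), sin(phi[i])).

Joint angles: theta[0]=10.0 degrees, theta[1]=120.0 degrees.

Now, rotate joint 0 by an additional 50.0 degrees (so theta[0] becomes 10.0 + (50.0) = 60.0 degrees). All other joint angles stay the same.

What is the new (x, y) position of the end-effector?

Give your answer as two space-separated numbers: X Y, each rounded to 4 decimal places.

Answer: -6.1000 7.6210

Derivation:
joint[0] = (0.0000, 0.0000)  (base)
link 0: phi[0] = 60 = 60 deg
  cos(60 deg) = 0.5000, sin(60 deg) = 0.8660
  joint[1] = (0.0000, 0.0000) + 8.8 * (0.5000, 0.8660) = (0.0000 + 4.4000, 0.0000 + 7.6210) = (4.4000, 7.6210)
link 1: phi[1] = 60 + 120 = 180 deg
  cos(180 deg) = -1.0000, sin(180 deg) = 0.0000
  joint[2] = (4.4000, 7.6210) + 10.5 * (-1.0000, 0.0000) = (4.4000 + -10.5000, 7.6210 + 0.0000) = (-6.1000, 7.6210)
End effector: (-6.1000, 7.6210)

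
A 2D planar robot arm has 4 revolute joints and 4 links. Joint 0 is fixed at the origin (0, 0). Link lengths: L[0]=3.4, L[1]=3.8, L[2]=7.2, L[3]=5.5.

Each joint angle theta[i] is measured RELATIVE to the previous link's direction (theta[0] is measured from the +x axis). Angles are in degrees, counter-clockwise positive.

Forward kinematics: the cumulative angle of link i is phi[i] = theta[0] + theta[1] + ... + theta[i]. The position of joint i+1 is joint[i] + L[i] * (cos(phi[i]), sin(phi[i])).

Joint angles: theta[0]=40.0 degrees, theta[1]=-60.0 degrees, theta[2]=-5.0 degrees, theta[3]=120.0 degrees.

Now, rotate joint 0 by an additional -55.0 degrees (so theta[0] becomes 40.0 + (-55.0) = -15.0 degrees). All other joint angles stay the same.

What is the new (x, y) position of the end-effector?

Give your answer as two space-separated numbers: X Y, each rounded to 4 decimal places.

joint[0] = (0.0000, 0.0000)  (base)
link 0: phi[0] = -15 = -15 deg
  cos(-15 deg) = 0.9659, sin(-15 deg) = -0.2588
  joint[1] = (0.0000, 0.0000) + 3.4 * (0.9659, -0.2588) = (0.0000 + 3.2841, 0.0000 + -0.8800) = (3.2841, -0.8800)
link 1: phi[1] = -15 + -60 = -75 deg
  cos(-75 deg) = 0.2588, sin(-75 deg) = -0.9659
  joint[2] = (3.2841, -0.8800) + 3.8 * (0.2588, -0.9659) = (3.2841 + 0.9835, -0.8800 + -3.6705) = (4.2677, -4.5505)
link 2: phi[2] = -15 + -60 + -5 = -80 deg
  cos(-80 deg) = 0.1736, sin(-80 deg) = -0.9848
  joint[3] = (4.2677, -4.5505) + 7.2 * (0.1736, -0.9848) = (4.2677 + 1.2503, -4.5505 + -7.0906) = (5.5179, -11.6411)
link 3: phi[3] = -15 + -60 + -5 + 120 = 40 deg
  cos(40 deg) = 0.7660, sin(40 deg) = 0.6428
  joint[4] = (5.5179, -11.6411) + 5.5 * (0.7660, 0.6428) = (5.5179 + 4.2132, -11.6411 + 3.5353) = (9.7312, -8.1058)
End effector: (9.7312, -8.1058)

Answer: 9.7312 -8.1058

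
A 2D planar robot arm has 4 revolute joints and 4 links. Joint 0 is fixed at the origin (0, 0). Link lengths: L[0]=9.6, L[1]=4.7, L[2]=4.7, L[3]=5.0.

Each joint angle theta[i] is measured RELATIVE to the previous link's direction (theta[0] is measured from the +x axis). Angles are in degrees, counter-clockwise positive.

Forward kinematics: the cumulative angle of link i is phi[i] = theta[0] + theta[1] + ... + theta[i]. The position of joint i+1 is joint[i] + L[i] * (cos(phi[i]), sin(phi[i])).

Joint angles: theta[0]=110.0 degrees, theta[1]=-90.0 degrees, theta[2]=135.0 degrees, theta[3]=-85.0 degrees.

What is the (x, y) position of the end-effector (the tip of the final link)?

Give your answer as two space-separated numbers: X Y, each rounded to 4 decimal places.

Answer: -1.4164 17.3133

Derivation:
joint[0] = (0.0000, 0.0000)  (base)
link 0: phi[0] = 110 = 110 deg
  cos(110 deg) = -0.3420, sin(110 deg) = 0.9397
  joint[1] = (0.0000, 0.0000) + 9.6 * (-0.3420, 0.9397) = (0.0000 + -3.2834, 0.0000 + 9.0210) = (-3.2834, 9.0210)
link 1: phi[1] = 110 + -90 = 20 deg
  cos(20 deg) = 0.9397, sin(20 deg) = 0.3420
  joint[2] = (-3.2834, 9.0210) + 4.7 * (0.9397, 0.3420) = (-3.2834 + 4.4166, 9.0210 + 1.6075) = (1.1332, 10.6285)
link 2: phi[2] = 110 + -90 + 135 = 155 deg
  cos(155 deg) = -0.9063, sin(155 deg) = 0.4226
  joint[3] = (1.1332, 10.6285) + 4.7 * (-0.9063, 0.4226) = (1.1332 + -4.2596, 10.6285 + 1.9863) = (-3.1265, 12.6148)
link 3: phi[3] = 110 + -90 + 135 + -85 = 70 deg
  cos(70 deg) = 0.3420, sin(70 deg) = 0.9397
  joint[4] = (-3.1265, 12.6148) + 5 * (0.3420, 0.9397) = (-3.1265 + 1.7101, 12.6148 + 4.6985) = (-1.4164, 17.3133)
End effector: (-1.4164, 17.3133)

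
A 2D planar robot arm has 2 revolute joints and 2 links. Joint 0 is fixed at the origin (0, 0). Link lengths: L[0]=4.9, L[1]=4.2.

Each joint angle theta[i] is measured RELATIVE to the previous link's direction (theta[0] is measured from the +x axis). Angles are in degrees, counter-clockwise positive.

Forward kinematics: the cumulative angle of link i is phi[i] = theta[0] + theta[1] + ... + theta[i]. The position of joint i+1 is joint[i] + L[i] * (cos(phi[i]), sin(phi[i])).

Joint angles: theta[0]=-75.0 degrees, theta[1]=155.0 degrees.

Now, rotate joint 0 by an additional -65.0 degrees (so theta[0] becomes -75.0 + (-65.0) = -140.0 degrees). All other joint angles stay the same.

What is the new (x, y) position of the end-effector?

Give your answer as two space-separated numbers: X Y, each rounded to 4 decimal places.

joint[0] = (0.0000, 0.0000)  (base)
link 0: phi[0] = -140 = -140 deg
  cos(-140 deg) = -0.7660, sin(-140 deg) = -0.6428
  joint[1] = (0.0000, 0.0000) + 4.9 * (-0.7660, -0.6428) = (0.0000 + -3.7536, 0.0000 + -3.1497) = (-3.7536, -3.1497)
link 1: phi[1] = -140 + 155 = 15 deg
  cos(15 deg) = 0.9659, sin(15 deg) = 0.2588
  joint[2] = (-3.7536, -3.1497) + 4.2 * (0.9659, 0.2588) = (-3.7536 + 4.0569, -3.1497 + 1.0870) = (0.3033, -2.0626)
End effector: (0.3033, -2.0626)

Answer: 0.3033 -2.0626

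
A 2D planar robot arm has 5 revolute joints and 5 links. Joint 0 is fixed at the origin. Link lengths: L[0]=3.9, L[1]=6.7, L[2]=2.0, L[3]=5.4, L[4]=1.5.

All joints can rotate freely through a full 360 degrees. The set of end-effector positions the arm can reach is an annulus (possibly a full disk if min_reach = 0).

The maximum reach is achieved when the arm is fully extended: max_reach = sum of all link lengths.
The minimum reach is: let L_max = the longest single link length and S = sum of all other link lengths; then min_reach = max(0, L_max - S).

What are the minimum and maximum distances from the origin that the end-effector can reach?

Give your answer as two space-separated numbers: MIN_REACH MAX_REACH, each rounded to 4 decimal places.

Answer: 0.0000 19.5000

Derivation:
Link lengths: [3.9, 6.7, 2.0, 5.4, 1.5]
max_reach = 3.9 + 6.7 + 2 + 5.4 + 1.5 = 19.5
L_max = max([3.9, 6.7, 2.0, 5.4, 1.5]) = 6.7
S (sum of others) = 19.5 - 6.7 = 12.8
min_reach = max(0, 6.7 - 12.8) = max(0, -6.1) = 0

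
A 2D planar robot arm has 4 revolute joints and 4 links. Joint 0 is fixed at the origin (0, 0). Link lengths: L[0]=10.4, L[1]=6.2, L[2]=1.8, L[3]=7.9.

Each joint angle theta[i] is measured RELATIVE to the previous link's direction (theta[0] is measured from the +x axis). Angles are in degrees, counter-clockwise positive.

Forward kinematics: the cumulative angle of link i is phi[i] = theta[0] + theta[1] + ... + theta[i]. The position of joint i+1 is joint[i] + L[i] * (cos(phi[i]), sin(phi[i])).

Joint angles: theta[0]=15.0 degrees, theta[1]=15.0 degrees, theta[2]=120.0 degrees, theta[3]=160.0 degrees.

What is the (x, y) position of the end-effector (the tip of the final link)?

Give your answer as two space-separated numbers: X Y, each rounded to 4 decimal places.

Answer: 18.9342 0.6400

Derivation:
joint[0] = (0.0000, 0.0000)  (base)
link 0: phi[0] = 15 = 15 deg
  cos(15 deg) = 0.9659, sin(15 deg) = 0.2588
  joint[1] = (0.0000, 0.0000) + 10.4 * (0.9659, 0.2588) = (0.0000 + 10.0456, 0.0000 + 2.6917) = (10.0456, 2.6917)
link 1: phi[1] = 15 + 15 = 30 deg
  cos(30 deg) = 0.8660, sin(30 deg) = 0.5000
  joint[2] = (10.0456, 2.6917) + 6.2 * (0.8660, 0.5000) = (10.0456 + 5.3694, 2.6917 + 3.1000) = (15.4150, 5.7917)
link 2: phi[2] = 15 + 15 + 120 = 150 deg
  cos(150 deg) = -0.8660, sin(150 deg) = 0.5000
  joint[3] = (15.4150, 5.7917) + 1.8 * (-0.8660, 0.5000) = (15.4150 + -1.5588, 5.7917 + 0.9000) = (13.8561, 6.6917)
link 3: phi[3] = 15 + 15 + 120 + 160 = 310 deg
  cos(310 deg) = 0.6428, sin(310 deg) = -0.7660
  joint[4] = (13.8561, 6.6917) + 7.9 * (0.6428, -0.7660) = (13.8561 + 5.0780, 6.6917 + -6.0518) = (18.9342, 0.6400)
End effector: (18.9342, 0.6400)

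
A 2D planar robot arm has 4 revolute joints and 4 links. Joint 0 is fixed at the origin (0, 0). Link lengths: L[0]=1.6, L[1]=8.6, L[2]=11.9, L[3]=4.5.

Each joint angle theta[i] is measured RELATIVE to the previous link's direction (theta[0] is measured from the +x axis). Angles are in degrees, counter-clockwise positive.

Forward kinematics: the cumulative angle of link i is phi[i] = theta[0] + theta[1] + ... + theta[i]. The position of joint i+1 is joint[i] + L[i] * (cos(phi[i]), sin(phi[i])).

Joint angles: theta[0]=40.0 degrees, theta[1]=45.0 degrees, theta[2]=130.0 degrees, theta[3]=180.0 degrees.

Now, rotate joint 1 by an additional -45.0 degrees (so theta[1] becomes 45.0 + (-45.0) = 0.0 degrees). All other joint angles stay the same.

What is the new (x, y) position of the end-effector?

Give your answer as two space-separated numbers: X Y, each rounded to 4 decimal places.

joint[0] = (0.0000, 0.0000)  (base)
link 0: phi[0] = 40 = 40 deg
  cos(40 deg) = 0.7660, sin(40 deg) = 0.6428
  joint[1] = (0.0000, 0.0000) + 1.6 * (0.7660, 0.6428) = (0.0000 + 1.2257, 0.0000 + 1.0285) = (1.2257, 1.0285)
link 1: phi[1] = 40 + 0 = 40 deg
  cos(40 deg) = 0.7660, sin(40 deg) = 0.6428
  joint[2] = (1.2257, 1.0285) + 8.6 * (0.7660, 0.6428) = (1.2257 + 6.5880, 1.0285 + 5.5280) = (7.8137, 6.5564)
link 2: phi[2] = 40 + 0 + 130 = 170 deg
  cos(170 deg) = -0.9848, sin(170 deg) = 0.1736
  joint[3] = (7.8137, 6.5564) + 11.9 * (-0.9848, 0.1736) = (7.8137 + -11.7192, 6.5564 + 2.0664) = (-3.9056, 8.6228)
link 3: phi[3] = 40 + 0 + 130 + 180 = 350 deg
  cos(350 deg) = 0.9848, sin(350 deg) = -0.1736
  joint[4] = (-3.9056, 8.6228) + 4.5 * (0.9848, -0.1736) = (-3.9056 + 4.4316, 8.6228 + -0.7814) = (0.5261, 7.8414)
End effector: (0.5261, 7.8414)

Answer: 0.5261 7.8414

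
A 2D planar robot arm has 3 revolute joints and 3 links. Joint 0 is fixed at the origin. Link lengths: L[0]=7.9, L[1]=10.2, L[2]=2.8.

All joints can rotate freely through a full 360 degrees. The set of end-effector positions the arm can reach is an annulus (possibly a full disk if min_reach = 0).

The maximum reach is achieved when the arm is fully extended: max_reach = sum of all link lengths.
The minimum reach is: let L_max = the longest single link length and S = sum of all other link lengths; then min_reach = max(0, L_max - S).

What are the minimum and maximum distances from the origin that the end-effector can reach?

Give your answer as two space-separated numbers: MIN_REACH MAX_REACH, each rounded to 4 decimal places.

Answer: 0.0000 20.9000

Derivation:
Link lengths: [7.9, 10.2, 2.8]
max_reach = 7.9 + 10.2 + 2.8 = 20.9
L_max = max([7.9, 10.2, 2.8]) = 10.2
S (sum of others) = 20.9 - 10.2 = 10.7
min_reach = max(0, 10.2 - 10.7) = max(0, -0.5) = 0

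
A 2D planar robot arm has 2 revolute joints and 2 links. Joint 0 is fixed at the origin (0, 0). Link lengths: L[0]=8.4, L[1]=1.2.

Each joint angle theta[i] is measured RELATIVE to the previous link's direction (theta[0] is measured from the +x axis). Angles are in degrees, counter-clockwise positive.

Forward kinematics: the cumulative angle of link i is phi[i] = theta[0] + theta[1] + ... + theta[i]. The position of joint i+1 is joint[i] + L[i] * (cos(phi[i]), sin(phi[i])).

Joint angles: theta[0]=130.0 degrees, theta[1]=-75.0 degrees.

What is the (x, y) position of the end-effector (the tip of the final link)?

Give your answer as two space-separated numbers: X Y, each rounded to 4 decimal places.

Answer: -4.7111 7.4178

Derivation:
joint[0] = (0.0000, 0.0000)  (base)
link 0: phi[0] = 130 = 130 deg
  cos(130 deg) = -0.6428, sin(130 deg) = 0.7660
  joint[1] = (0.0000, 0.0000) + 8.4 * (-0.6428, 0.7660) = (0.0000 + -5.3994, 0.0000 + 6.4348) = (-5.3994, 6.4348)
link 1: phi[1] = 130 + -75 = 55 deg
  cos(55 deg) = 0.5736, sin(55 deg) = 0.8192
  joint[2] = (-5.3994, 6.4348) + 1.2 * (0.5736, 0.8192) = (-5.3994 + 0.6883, 6.4348 + 0.9830) = (-4.7111, 7.4178)
End effector: (-4.7111, 7.4178)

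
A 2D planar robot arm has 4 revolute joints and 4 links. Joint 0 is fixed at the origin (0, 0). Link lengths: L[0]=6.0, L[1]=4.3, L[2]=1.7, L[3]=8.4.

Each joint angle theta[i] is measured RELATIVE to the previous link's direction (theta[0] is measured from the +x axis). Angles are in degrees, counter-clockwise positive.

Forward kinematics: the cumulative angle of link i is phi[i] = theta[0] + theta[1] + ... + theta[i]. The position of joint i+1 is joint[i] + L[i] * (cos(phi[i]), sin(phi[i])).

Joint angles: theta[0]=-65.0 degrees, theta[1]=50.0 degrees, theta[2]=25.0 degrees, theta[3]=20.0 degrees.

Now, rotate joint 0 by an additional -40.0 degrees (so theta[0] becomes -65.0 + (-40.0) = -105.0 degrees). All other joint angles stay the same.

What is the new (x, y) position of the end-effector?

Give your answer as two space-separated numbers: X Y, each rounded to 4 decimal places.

Answer: 10.6581 -11.6266

Derivation:
joint[0] = (0.0000, 0.0000)  (base)
link 0: phi[0] = -105 = -105 deg
  cos(-105 deg) = -0.2588, sin(-105 deg) = -0.9659
  joint[1] = (0.0000, 0.0000) + 6 * (-0.2588, -0.9659) = (0.0000 + -1.5529, 0.0000 + -5.7956) = (-1.5529, -5.7956)
link 1: phi[1] = -105 + 50 = -55 deg
  cos(-55 deg) = 0.5736, sin(-55 deg) = -0.8192
  joint[2] = (-1.5529, -5.7956) + 4.3 * (0.5736, -0.8192) = (-1.5529 + 2.4664, -5.7956 + -3.5224) = (0.9135, -9.3179)
link 2: phi[2] = -105 + 50 + 25 = -30 deg
  cos(-30 deg) = 0.8660, sin(-30 deg) = -0.5000
  joint[3] = (0.9135, -9.3179) + 1.7 * (0.8660, -0.5000) = (0.9135 + 1.4722, -9.3179 + -0.8500) = (2.3857, -10.1679)
link 3: phi[3] = -105 + 50 + 25 + 20 = -10 deg
  cos(-10 deg) = 0.9848, sin(-10 deg) = -0.1736
  joint[4] = (2.3857, -10.1679) + 8.4 * (0.9848, -0.1736) = (2.3857 + 8.2724, -10.1679 + -1.4586) = (10.6581, -11.6266)
End effector: (10.6581, -11.6266)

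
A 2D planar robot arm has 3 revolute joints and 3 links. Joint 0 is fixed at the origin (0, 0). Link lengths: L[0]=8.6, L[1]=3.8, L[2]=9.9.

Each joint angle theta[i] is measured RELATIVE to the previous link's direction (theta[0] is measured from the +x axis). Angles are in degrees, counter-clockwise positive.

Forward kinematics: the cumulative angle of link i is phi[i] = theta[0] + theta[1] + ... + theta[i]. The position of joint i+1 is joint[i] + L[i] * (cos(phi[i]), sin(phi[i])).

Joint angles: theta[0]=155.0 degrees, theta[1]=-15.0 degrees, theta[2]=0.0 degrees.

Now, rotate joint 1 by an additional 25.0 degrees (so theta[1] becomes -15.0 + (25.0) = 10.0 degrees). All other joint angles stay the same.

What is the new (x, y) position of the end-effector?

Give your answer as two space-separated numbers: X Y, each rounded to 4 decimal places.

Answer: -21.0274 7.1803

Derivation:
joint[0] = (0.0000, 0.0000)  (base)
link 0: phi[0] = 155 = 155 deg
  cos(155 deg) = -0.9063, sin(155 deg) = 0.4226
  joint[1] = (0.0000, 0.0000) + 8.6 * (-0.9063, 0.4226) = (0.0000 + -7.7942, 0.0000 + 3.6345) = (-7.7942, 3.6345)
link 1: phi[1] = 155 + 10 = 165 deg
  cos(165 deg) = -0.9659, sin(165 deg) = 0.2588
  joint[2] = (-7.7942, 3.6345) + 3.8 * (-0.9659, 0.2588) = (-7.7942 + -3.6705, 3.6345 + 0.9835) = (-11.4648, 4.6180)
link 2: phi[2] = 155 + 10 + 0 = 165 deg
  cos(165 deg) = -0.9659, sin(165 deg) = 0.2588
  joint[3] = (-11.4648, 4.6180) + 9.9 * (-0.9659, 0.2588) = (-11.4648 + -9.5627, 4.6180 + 2.5623) = (-21.0274, 7.1803)
End effector: (-21.0274, 7.1803)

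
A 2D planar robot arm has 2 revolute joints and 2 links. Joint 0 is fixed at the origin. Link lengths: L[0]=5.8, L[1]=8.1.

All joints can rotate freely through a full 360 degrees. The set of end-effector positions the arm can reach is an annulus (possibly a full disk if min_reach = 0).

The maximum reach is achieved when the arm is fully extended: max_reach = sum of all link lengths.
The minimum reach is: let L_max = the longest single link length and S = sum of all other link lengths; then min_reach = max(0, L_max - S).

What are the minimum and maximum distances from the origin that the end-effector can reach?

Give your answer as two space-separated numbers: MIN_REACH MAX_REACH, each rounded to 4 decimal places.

Answer: 2.3000 13.9000

Derivation:
Link lengths: [5.8, 8.1]
max_reach = 5.8 + 8.1 = 13.9
L_max = max([5.8, 8.1]) = 8.1
S (sum of others) = 13.9 - 8.1 = 5.8
min_reach = max(0, 8.1 - 5.8) = max(0, 2.3) = 2.3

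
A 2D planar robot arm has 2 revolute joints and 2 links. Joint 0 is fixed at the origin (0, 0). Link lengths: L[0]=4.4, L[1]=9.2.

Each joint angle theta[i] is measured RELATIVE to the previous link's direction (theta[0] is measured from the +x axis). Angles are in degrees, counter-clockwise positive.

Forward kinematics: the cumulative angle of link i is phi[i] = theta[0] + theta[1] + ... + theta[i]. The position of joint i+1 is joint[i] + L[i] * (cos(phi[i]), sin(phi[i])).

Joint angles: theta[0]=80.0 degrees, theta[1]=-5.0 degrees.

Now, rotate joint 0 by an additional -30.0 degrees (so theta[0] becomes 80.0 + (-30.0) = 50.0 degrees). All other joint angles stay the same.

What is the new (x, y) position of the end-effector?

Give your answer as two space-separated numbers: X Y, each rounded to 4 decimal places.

joint[0] = (0.0000, 0.0000)  (base)
link 0: phi[0] = 50 = 50 deg
  cos(50 deg) = 0.6428, sin(50 deg) = 0.7660
  joint[1] = (0.0000, 0.0000) + 4.4 * (0.6428, 0.7660) = (0.0000 + 2.8283, 0.0000 + 3.3706) = (2.8283, 3.3706)
link 1: phi[1] = 50 + -5 = 45 deg
  cos(45 deg) = 0.7071, sin(45 deg) = 0.7071
  joint[2] = (2.8283, 3.3706) + 9.2 * (0.7071, 0.7071) = (2.8283 + 6.5054, 3.3706 + 6.5054) = (9.3336, 9.8760)
End effector: (9.3336, 9.8760)

Answer: 9.3336 9.8760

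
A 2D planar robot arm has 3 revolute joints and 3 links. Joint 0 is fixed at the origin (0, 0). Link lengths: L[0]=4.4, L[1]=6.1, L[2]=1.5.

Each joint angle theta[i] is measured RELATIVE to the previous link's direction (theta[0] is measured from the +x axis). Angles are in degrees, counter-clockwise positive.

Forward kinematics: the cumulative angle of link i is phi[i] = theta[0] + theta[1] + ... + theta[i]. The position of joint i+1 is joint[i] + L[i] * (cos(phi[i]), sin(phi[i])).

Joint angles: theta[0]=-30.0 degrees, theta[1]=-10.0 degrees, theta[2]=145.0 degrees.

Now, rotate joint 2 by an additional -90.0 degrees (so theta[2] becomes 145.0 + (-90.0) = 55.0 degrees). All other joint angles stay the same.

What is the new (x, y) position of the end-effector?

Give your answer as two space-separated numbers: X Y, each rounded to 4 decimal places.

Answer: 9.9323 -5.7328

Derivation:
joint[0] = (0.0000, 0.0000)  (base)
link 0: phi[0] = -30 = -30 deg
  cos(-30 deg) = 0.8660, sin(-30 deg) = -0.5000
  joint[1] = (0.0000, 0.0000) + 4.4 * (0.8660, -0.5000) = (0.0000 + 3.8105, 0.0000 + -2.2000) = (3.8105, -2.2000)
link 1: phi[1] = -30 + -10 = -40 deg
  cos(-40 deg) = 0.7660, sin(-40 deg) = -0.6428
  joint[2] = (3.8105, -2.2000) + 6.1 * (0.7660, -0.6428) = (3.8105 + 4.6729, -2.2000 + -3.9210) = (8.4834, -6.1210)
link 2: phi[2] = -30 + -10 + 55 = 15 deg
  cos(15 deg) = 0.9659, sin(15 deg) = 0.2588
  joint[3] = (8.4834, -6.1210) + 1.5 * (0.9659, 0.2588) = (8.4834 + 1.4489, -6.1210 + 0.3882) = (9.9323, -5.7328)
End effector: (9.9323, -5.7328)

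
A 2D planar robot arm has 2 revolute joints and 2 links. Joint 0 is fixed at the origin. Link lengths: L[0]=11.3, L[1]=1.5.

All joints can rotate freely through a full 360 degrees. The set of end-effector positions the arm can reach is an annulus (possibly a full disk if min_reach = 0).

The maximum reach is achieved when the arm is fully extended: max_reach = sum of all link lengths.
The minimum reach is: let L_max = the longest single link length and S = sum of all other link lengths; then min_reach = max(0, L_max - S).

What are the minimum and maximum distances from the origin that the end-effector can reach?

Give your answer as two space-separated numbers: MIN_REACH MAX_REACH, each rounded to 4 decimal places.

Answer: 9.8000 12.8000

Derivation:
Link lengths: [11.3, 1.5]
max_reach = 11.3 + 1.5 = 12.8
L_max = max([11.3, 1.5]) = 11.3
S (sum of others) = 12.8 - 11.3 = 1.5
min_reach = max(0, 11.3 - 1.5) = max(0, 9.8) = 9.8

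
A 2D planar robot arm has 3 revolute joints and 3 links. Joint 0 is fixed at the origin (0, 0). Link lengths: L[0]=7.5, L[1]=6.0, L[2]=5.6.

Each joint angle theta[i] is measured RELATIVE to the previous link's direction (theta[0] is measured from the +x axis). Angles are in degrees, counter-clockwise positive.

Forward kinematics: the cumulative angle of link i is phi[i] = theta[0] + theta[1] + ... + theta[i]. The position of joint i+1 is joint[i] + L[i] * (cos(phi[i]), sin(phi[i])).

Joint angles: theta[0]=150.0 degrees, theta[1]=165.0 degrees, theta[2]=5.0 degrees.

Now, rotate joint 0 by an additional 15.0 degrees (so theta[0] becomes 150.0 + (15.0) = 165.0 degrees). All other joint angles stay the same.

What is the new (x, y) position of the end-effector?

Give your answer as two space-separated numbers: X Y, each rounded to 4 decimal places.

joint[0] = (0.0000, 0.0000)  (base)
link 0: phi[0] = 165 = 165 deg
  cos(165 deg) = -0.9659, sin(165 deg) = 0.2588
  joint[1] = (0.0000, 0.0000) + 7.5 * (-0.9659, 0.2588) = (0.0000 + -7.2444, 0.0000 + 1.9411) = (-7.2444, 1.9411)
link 1: phi[1] = 165 + 165 = 330 deg
  cos(330 deg) = 0.8660, sin(330 deg) = -0.5000
  joint[2] = (-7.2444, 1.9411) + 6 * (0.8660, -0.5000) = (-7.2444 + 5.1962, 1.9411 + -3.0000) = (-2.0483, -1.0589)
link 2: phi[2] = 165 + 165 + 5 = 335 deg
  cos(335 deg) = 0.9063, sin(335 deg) = -0.4226
  joint[3] = (-2.0483, -1.0589) + 5.6 * (0.9063, -0.4226) = (-2.0483 + 5.0753, -1.0589 + -2.3667) = (3.0270, -3.4255)
End effector: (3.0270, -3.4255)

Answer: 3.0270 -3.4255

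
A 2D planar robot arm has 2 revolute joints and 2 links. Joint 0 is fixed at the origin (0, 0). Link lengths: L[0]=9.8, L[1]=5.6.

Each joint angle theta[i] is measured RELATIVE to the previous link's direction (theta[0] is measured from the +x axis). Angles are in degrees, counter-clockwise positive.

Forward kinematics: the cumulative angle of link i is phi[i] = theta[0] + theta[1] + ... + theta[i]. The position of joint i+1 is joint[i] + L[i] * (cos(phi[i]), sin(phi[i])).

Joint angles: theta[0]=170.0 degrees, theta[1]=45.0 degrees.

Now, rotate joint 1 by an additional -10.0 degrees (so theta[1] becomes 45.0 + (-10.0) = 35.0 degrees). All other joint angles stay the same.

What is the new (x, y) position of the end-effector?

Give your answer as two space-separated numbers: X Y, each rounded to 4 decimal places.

joint[0] = (0.0000, 0.0000)  (base)
link 0: phi[0] = 170 = 170 deg
  cos(170 deg) = -0.9848, sin(170 deg) = 0.1736
  joint[1] = (0.0000, 0.0000) + 9.8 * (-0.9848, 0.1736) = (0.0000 + -9.6511, 0.0000 + 1.7018) = (-9.6511, 1.7018)
link 1: phi[1] = 170 + 35 = 205 deg
  cos(205 deg) = -0.9063, sin(205 deg) = -0.4226
  joint[2] = (-9.6511, 1.7018) + 5.6 * (-0.9063, -0.4226) = (-9.6511 + -5.0753, 1.7018 + -2.3667) = (-14.7264, -0.6649)
End effector: (-14.7264, -0.6649)

Answer: -14.7264 -0.6649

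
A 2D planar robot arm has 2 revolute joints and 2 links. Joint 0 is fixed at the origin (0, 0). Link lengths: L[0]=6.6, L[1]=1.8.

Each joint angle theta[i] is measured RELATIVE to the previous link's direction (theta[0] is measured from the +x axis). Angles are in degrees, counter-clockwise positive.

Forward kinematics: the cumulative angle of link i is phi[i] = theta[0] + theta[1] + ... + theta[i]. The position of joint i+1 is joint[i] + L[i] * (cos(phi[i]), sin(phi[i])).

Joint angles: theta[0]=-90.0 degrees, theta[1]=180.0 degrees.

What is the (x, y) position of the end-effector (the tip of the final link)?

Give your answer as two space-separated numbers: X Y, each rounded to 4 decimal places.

Answer: 0.0000 -4.8000

Derivation:
joint[0] = (0.0000, 0.0000)  (base)
link 0: phi[0] = -90 = -90 deg
  cos(-90 deg) = 0.0000, sin(-90 deg) = -1.0000
  joint[1] = (0.0000, 0.0000) + 6.6 * (0.0000, -1.0000) = (0.0000 + 0.0000, 0.0000 + -6.6000) = (0.0000, -6.6000)
link 1: phi[1] = -90 + 180 = 90 deg
  cos(90 deg) = 0.0000, sin(90 deg) = 1.0000
  joint[2] = (0.0000, -6.6000) + 1.8 * (0.0000, 1.0000) = (0.0000 + 0.0000, -6.6000 + 1.8000) = (0.0000, -4.8000)
End effector: (0.0000, -4.8000)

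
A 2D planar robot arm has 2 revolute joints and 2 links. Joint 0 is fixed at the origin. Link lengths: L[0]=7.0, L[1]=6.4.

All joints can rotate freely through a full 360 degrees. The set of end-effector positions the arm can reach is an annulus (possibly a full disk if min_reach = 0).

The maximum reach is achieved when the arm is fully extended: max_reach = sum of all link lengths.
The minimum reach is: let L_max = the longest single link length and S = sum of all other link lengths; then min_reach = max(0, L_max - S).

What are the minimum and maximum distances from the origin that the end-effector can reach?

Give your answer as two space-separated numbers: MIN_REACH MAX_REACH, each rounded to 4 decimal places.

Link lengths: [7.0, 6.4]
max_reach = 7 + 6.4 = 13.4
L_max = max([7.0, 6.4]) = 7
S (sum of others) = 13.4 - 7 = 6.4
min_reach = max(0, 7 - 6.4) = max(0, 0.6) = 0.6

Answer: 0.6000 13.4000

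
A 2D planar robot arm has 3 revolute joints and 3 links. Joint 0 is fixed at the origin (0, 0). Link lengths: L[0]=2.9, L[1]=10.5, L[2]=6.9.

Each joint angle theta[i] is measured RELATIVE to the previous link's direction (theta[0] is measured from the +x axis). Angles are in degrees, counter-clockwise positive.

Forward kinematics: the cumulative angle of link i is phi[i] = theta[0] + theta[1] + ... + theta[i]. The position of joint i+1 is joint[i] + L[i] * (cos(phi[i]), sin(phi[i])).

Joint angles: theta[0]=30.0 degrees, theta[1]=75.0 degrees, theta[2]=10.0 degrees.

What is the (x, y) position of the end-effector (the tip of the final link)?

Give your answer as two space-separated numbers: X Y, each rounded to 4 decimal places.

Answer: -3.1222 17.8457

Derivation:
joint[0] = (0.0000, 0.0000)  (base)
link 0: phi[0] = 30 = 30 deg
  cos(30 deg) = 0.8660, sin(30 deg) = 0.5000
  joint[1] = (0.0000, 0.0000) + 2.9 * (0.8660, 0.5000) = (0.0000 + 2.5115, 0.0000 + 1.4500) = (2.5115, 1.4500)
link 1: phi[1] = 30 + 75 = 105 deg
  cos(105 deg) = -0.2588, sin(105 deg) = 0.9659
  joint[2] = (2.5115, 1.4500) + 10.5 * (-0.2588, 0.9659) = (2.5115 + -2.7176, 1.4500 + 10.1422) = (-0.2061, 11.5922)
link 2: phi[2] = 30 + 75 + 10 = 115 deg
  cos(115 deg) = -0.4226, sin(115 deg) = 0.9063
  joint[3] = (-0.2061, 11.5922) + 6.9 * (-0.4226, 0.9063) = (-0.2061 + -2.9161, 11.5922 + 6.2535) = (-3.1222, 17.8457)
End effector: (-3.1222, 17.8457)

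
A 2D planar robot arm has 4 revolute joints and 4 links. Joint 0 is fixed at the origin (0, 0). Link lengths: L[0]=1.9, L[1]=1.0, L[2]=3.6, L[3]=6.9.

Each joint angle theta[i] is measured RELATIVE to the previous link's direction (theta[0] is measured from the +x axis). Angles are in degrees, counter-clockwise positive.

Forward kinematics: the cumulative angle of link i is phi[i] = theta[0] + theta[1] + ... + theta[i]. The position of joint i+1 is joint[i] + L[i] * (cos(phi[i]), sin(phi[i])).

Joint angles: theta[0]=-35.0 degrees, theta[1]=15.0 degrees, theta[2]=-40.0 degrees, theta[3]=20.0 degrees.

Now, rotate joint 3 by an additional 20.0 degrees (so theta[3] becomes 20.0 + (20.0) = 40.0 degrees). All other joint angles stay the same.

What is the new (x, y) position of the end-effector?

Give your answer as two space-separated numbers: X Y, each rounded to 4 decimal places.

Answer: 10.7800 -6.9094

Derivation:
joint[0] = (0.0000, 0.0000)  (base)
link 0: phi[0] = -35 = -35 deg
  cos(-35 deg) = 0.8192, sin(-35 deg) = -0.5736
  joint[1] = (0.0000, 0.0000) + 1.9 * (0.8192, -0.5736) = (0.0000 + 1.5564, 0.0000 + -1.0898) = (1.5564, -1.0898)
link 1: phi[1] = -35 + 15 = -20 deg
  cos(-20 deg) = 0.9397, sin(-20 deg) = -0.3420
  joint[2] = (1.5564, -1.0898) + 1 * (0.9397, -0.3420) = (1.5564 + 0.9397, -1.0898 + -0.3420) = (2.4961, -1.4318)
link 2: phi[2] = -35 + 15 + -40 = -60 deg
  cos(-60 deg) = 0.5000, sin(-60 deg) = -0.8660
  joint[3] = (2.4961, -1.4318) + 3.6 * (0.5000, -0.8660) = (2.4961 + 1.8000, -1.4318 + -3.1177) = (4.2961, -4.5495)
link 3: phi[3] = -35 + 15 + -40 + 40 = -20 deg
  cos(-20 deg) = 0.9397, sin(-20 deg) = -0.3420
  joint[4] = (4.2961, -4.5495) + 6.9 * (0.9397, -0.3420) = (4.2961 + 6.4839, -4.5495 + -2.3599) = (10.7800, -6.9094)
End effector: (10.7800, -6.9094)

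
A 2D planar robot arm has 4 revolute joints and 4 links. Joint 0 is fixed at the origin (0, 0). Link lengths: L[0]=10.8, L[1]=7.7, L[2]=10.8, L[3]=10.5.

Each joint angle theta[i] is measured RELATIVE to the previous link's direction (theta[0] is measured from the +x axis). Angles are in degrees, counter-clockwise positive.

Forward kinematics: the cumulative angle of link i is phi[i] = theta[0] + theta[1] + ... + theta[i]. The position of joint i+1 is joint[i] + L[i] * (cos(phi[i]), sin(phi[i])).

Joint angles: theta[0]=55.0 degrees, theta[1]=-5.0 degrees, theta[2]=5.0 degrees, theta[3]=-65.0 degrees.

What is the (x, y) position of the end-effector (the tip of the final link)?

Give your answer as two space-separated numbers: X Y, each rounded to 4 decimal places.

joint[0] = (0.0000, 0.0000)  (base)
link 0: phi[0] = 55 = 55 deg
  cos(55 deg) = 0.5736, sin(55 deg) = 0.8192
  joint[1] = (0.0000, 0.0000) + 10.8 * (0.5736, 0.8192) = (0.0000 + 6.1946, 0.0000 + 8.8468) = (6.1946, 8.8468)
link 1: phi[1] = 55 + -5 = 50 deg
  cos(50 deg) = 0.6428, sin(50 deg) = 0.7660
  joint[2] = (6.1946, 8.8468) + 7.7 * (0.6428, 0.7660) = (6.1946 + 4.9495, 8.8468 + 5.8985) = (11.1441, 14.7454)
link 2: phi[2] = 55 + -5 + 5 = 55 deg
  cos(55 deg) = 0.5736, sin(55 deg) = 0.8192
  joint[3] = (11.1441, 14.7454) + 10.8 * (0.5736, 0.8192) = (11.1441 + 6.1946, 14.7454 + 8.8468) = (17.3387, 23.5922)
link 3: phi[3] = 55 + -5 + 5 + -65 = -10 deg
  cos(-10 deg) = 0.9848, sin(-10 deg) = -0.1736
  joint[4] = (17.3387, 23.5922) + 10.5 * (0.9848, -0.1736) = (17.3387 + 10.3405, 23.5922 + -1.8233) = (27.6792, 21.7689)
End effector: (27.6792, 21.7689)

Answer: 27.6792 21.7689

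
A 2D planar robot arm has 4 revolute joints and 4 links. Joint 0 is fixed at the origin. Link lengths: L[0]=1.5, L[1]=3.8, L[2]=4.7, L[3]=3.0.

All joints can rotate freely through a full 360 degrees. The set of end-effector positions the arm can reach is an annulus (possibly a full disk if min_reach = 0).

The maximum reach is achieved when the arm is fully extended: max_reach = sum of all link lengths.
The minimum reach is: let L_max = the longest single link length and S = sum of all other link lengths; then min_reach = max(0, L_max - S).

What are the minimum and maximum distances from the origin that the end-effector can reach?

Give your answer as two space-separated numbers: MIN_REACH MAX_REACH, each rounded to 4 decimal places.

Answer: 0.0000 13.0000

Derivation:
Link lengths: [1.5, 3.8, 4.7, 3.0]
max_reach = 1.5 + 3.8 + 4.7 + 3 = 13
L_max = max([1.5, 3.8, 4.7, 3.0]) = 4.7
S (sum of others) = 13 - 4.7 = 8.3
min_reach = max(0, 4.7 - 8.3) = max(0, -3.6) = 0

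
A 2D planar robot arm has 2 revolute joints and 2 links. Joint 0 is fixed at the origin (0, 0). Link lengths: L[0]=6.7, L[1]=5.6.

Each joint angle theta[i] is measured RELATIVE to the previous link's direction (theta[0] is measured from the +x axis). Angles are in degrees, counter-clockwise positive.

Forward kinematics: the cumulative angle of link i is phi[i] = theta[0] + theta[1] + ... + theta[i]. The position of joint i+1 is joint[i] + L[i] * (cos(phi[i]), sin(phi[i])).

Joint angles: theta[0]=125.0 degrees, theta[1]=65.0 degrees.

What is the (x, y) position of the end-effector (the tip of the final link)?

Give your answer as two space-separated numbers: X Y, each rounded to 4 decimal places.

Answer: -9.3579 4.5159

Derivation:
joint[0] = (0.0000, 0.0000)  (base)
link 0: phi[0] = 125 = 125 deg
  cos(125 deg) = -0.5736, sin(125 deg) = 0.8192
  joint[1] = (0.0000, 0.0000) + 6.7 * (-0.5736, 0.8192) = (0.0000 + -3.8430, 0.0000 + 5.4883) = (-3.8430, 5.4883)
link 1: phi[1] = 125 + 65 = 190 deg
  cos(190 deg) = -0.9848, sin(190 deg) = -0.1736
  joint[2] = (-3.8430, 5.4883) + 5.6 * (-0.9848, -0.1736) = (-3.8430 + -5.5149, 5.4883 + -0.9724) = (-9.3579, 4.5159)
End effector: (-9.3579, 4.5159)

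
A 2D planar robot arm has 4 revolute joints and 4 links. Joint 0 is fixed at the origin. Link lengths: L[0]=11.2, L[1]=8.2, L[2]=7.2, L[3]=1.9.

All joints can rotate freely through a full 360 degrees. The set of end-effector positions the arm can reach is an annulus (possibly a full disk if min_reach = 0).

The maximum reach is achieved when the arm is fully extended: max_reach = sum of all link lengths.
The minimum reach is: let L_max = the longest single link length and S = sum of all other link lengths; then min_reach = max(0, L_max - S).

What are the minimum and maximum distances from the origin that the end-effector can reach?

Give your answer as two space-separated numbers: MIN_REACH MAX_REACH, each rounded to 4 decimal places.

Answer: 0.0000 28.5000

Derivation:
Link lengths: [11.2, 8.2, 7.2, 1.9]
max_reach = 11.2 + 8.2 + 7.2 + 1.9 = 28.5
L_max = max([11.2, 8.2, 7.2, 1.9]) = 11.2
S (sum of others) = 28.5 - 11.2 = 17.3
min_reach = max(0, 11.2 - 17.3) = max(0, -6.1) = 0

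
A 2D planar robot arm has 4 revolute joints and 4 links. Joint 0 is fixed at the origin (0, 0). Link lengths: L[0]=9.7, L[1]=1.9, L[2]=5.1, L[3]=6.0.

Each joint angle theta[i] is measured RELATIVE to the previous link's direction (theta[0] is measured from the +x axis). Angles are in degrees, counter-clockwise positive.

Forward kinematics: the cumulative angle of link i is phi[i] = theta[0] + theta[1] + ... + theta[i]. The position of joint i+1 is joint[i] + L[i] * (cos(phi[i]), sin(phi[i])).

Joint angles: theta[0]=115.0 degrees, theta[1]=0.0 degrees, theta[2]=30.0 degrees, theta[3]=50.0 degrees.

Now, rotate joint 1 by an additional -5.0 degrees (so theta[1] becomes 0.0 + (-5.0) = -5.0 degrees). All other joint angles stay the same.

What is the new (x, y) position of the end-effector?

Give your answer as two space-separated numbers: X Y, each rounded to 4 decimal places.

joint[0] = (0.0000, 0.0000)  (base)
link 0: phi[0] = 115 = 115 deg
  cos(115 deg) = -0.4226, sin(115 deg) = 0.9063
  joint[1] = (0.0000, 0.0000) + 9.7 * (-0.4226, 0.9063) = (0.0000 + -4.0994, 0.0000 + 8.7912) = (-4.0994, 8.7912)
link 1: phi[1] = 115 + -5 = 110 deg
  cos(110 deg) = -0.3420, sin(110 deg) = 0.9397
  joint[2] = (-4.0994, 8.7912) + 1.9 * (-0.3420, 0.9397) = (-4.0994 + -0.6498, 8.7912 + 1.7854) = (-4.7492, 10.5766)
link 2: phi[2] = 115 + -5 + 30 = 140 deg
  cos(140 deg) = -0.7660, sin(140 deg) = 0.6428
  joint[3] = (-4.7492, 10.5766) + 5.1 * (-0.7660, 0.6428) = (-4.7492 + -3.9068, 10.5766 + 3.2782) = (-8.6561, 13.8548)
link 3: phi[3] = 115 + -5 + 30 + 50 = 190 deg
  cos(190 deg) = -0.9848, sin(190 deg) = -0.1736
  joint[4] = (-8.6561, 13.8548) + 6 * (-0.9848, -0.1736) = (-8.6561 + -5.9088, 13.8548 + -1.0419) = (-14.5649, 12.8129)
End effector: (-14.5649, 12.8129)

Answer: -14.5649 12.8129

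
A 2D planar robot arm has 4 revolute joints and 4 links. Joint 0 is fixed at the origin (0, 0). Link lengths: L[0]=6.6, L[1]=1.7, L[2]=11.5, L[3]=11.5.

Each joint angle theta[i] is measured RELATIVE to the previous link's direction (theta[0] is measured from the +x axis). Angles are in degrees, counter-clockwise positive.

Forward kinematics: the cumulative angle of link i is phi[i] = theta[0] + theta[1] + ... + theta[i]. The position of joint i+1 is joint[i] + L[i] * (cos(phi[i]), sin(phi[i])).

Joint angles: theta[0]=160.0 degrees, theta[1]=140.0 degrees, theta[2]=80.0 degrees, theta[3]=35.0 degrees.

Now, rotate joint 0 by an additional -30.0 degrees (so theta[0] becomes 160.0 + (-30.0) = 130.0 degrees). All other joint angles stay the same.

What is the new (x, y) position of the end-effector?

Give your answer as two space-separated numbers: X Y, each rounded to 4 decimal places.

joint[0] = (0.0000, 0.0000)  (base)
link 0: phi[0] = 130 = 130 deg
  cos(130 deg) = -0.6428, sin(130 deg) = 0.7660
  joint[1] = (0.0000, 0.0000) + 6.6 * (-0.6428, 0.7660) = (0.0000 + -4.2424, 0.0000 + 5.0559) = (-4.2424, 5.0559)
link 1: phi[1] = 130 + 140 = 270 deg
  cos(270 deg) = -0.0000, sin(270 deg) = -1.0000
  joint[2] = (-4.2424, 5.0559) + 1.7 * (-0.0000, -1.0000) = (-4.2424 + -0.0000, 5.0559 + -1.7000) = (-4.2424, 3.3559)
link 2: phi[2] = 130 + 140 + 80 = 350 deg
  cos(350 deg) = 0.9848, sin(350 deg) = -0.1736
  joint[3] = (-4.2424, 3.3559) + 11.5 * (0.9848, -0.1736) = (-4.2424 + 11.3253, 3.3559 + -1.9970) = (7.0829, 1.3589)
link 3: phi[3] = 130 + 140 + 80 + 35 = 385 deg
  cos(385 deg) = 0.9063, sin(385 deg) = 0.4226
  joint[4] = (7.0829, 1.3589) + 11.5 * (0.9063, 0.4226) = (7.0829 + 10.4225, 1.3589 + 4.8601) = (17.5054, 6.2190)
End effector: (17.5054, 6.2190)

Answer: 17.5054 6.2190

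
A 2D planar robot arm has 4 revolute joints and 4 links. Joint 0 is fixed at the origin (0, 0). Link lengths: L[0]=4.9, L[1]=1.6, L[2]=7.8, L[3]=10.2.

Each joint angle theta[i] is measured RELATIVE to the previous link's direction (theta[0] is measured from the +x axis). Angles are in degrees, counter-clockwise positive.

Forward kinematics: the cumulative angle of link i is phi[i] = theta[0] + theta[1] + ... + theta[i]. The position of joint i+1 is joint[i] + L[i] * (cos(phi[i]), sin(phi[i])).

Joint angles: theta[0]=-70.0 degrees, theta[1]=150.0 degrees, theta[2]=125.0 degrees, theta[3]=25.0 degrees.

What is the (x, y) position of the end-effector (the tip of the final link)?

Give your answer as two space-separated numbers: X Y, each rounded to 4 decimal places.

joint[0] = (0.0000, 0.0000)  (base)
link 0: phi[0] = -70 = -70 deg
  cos(-70 deg) = 0.3420, sin(-70 deg) = -0.9397
  joint[1] = (0.0000, 0.0000) + 4.9 * (0.3420, -0.9397) = (0.0000 + 1.6759, 0.0000 + -4.6045) = (1.6759, -4.6045)
link 1: phi[1] = -70 + 150 = 80 deg
  cos(80 deg) = 0.1736, sin(80 deg) = 0.9848
  joint[2] = (1.6759, -4.6045) + 1.6 * (0.1736, 0.9848) = (1.6759 + 0.2778, -4.6045 + 1.5757) = (1.9537, -3.0288)
link 2: phi[2] = -70 + 150 + 125 = 205 deg
  cos(205 deg) = -0.9063, sin(205 deg) = -0.4226
  joint[3] = (1.9537, -3.0288) + 7.8 * (-0.9063, -0.4226) = (1.9537 + -7.0692, -3.0288 + -3.2964) = (-5.1155, -6.3252)
link 3: phi[3] = -70 + 150 + 125 + 25 = 230 deg
  cos(230 deg) = -0.6428, sin(230 deg) = -0.7660
  joint[4] = (-5.1155, -6.3252) + 10.2 * (-0.6428, -0.7660) = (-5.1155 + -6.5564, -6.3252 + -7.8137) = (-11.6719, -14.1389)
End effector: (-11.6719, -14.1389)

Answer: -11.6719 -14.1389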